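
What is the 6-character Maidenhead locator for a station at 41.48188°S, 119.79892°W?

DE08cm

Shift to the Maidenhead origin (180°W, 90°S): lon 60.2011, lat 48.5181.
Field (20°×10°, letters A–R): 60.2011/20 → 3 → D, 48.5181/10 → 4 → E; chars DE.
Square (2°×1°, digits 0–9): 0.2011/2 → 0, 8.5181/1 → 8; chars 08.
Subsquare (5′×2.5′, letters a–x): 0.2011/0.0833333 → 2 → c, 0.5181/0.0416667 → 12 → m; chars cm.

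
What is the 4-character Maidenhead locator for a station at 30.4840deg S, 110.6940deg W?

DF49

Shift to the Maidenhead origin (180°W, 90°S): lon 69.31, lat 59.52.
Field: lon ⌊69.31/20⌋ = 3 → D; lat ⌊59.52/10⌋ = 5 → F.
Square: lon ⌊9.31/2⌋ = 4; lat ⌊9.52/1⌋ = 9.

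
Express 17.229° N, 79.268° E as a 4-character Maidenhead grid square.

MK97

Shift to the Maidenhead origin (180°W, 90°S): lon 259.27, lat 107.23.
Field: lon ⌊259.27/20⌋ = 12 → M; lat ⌊107.23/10⌋ = 10 → K.
Square: lon ⌊19.27/2⌋ = 9; lat ⌊7.23/1⌋ = 7.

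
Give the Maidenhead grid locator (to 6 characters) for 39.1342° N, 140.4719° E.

QM09fd

Offset from 180°W / 90°S: lon 320.4719°, lat 129.1342°.
Field: 320.4719/20 → 16 → Q, 129.1342/10 → 12 → M; chars QM.
Square: 0.4719/2 → 0, 9.1342/1 → 9; chars 09.
Subsquare: 0.4719/0.0833333 → 5 → f, 0.1342/0.0416667 → 3 → d; chars fd.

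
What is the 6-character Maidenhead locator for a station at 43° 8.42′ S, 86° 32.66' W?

EE66ru

Add 180° to longitude and 90° to latitude: 93.4557, 46.8597.
Field: 93.4557/20 → 4 → E, 46.8597/10 → 4 → E; chars EE.
Square: 13.4557/2 → 6, 6.8597/1 → 6; chars 66.
Subsquare: 1.4557/0.0833333 → 17 → r, 0.8597/0.0416667 → 20 → u; chars ru.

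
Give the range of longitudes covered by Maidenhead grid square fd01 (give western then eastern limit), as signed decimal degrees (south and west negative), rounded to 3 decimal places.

-80.000, -78.000

Field F=5, D=3: +5·20° lon, +3·10° lat → SW at lon -80°, lat -60°.
Square 0, 1: +0·2° lon, +1·1° lat → SW at lon -80°, lat -59°.
Cell spans 2° lon × 1° lat.
west -80.000, east -78.000.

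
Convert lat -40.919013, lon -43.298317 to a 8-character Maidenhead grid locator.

Offset from 180°W / 90°S: lon 136.70168°, lat 49.08099°.
Field: 136.70168/20 → 6 → G, 49.08099/10 → 4 → E; chars GE.
Square: 16.70168/2 → 8, 9.08099/1 → 9; chars 89.
Subsquare: 0.70168/0.0833333 → 8 → i, 0.08099/0.0416667 → 1 → b; chars ib.
Extended square: 0.03502/0.00833333 → 4, 0.03932/0.00416667 → 9; chars 49.

GE89ib49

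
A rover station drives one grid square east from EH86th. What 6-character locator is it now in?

EH86uh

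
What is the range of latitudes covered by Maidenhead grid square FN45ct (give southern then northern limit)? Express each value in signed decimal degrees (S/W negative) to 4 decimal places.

Field F=5, N=13: +5·20° lon, +13·10° lat → SW at lon -80°, lat 40°.
Square 4, 5: +4·2° lon, +5·1° lat → SW at lon -72°, lat 45°.
Subsquare c=2, t=19: +2·0.0833333° lon, +19·0.0416667° lat → SW at lon -71.8333°, lat 45.7917°.
Cell spans 0.0833333° lon × 0.0416667° lat.
south 45.7917, north 45.8333.

45.7917, 45.8333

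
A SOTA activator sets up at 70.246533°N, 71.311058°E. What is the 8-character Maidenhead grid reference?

MQ50pf79

Add 180° to longitude and 90° to latitude: 251.31106, 160.24653.
Field: 251.31106/20 → 12 → M, 160.24653/10 → 16 → Q; chars MQ.
Square: 11.31106/2 → 5, 0.24653/1 → 0; chars 50.
Subsquare: 1.31106/0.0833333 → 15 → p, 0.24653/0.0416667 → 5 → f; chars pf.
Extended square: 0.06106/0.00833333 → 7, 0.03820/0.00416667 → 9; chars 79.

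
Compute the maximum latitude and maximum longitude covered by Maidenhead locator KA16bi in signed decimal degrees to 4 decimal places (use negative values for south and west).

-83.6250, 22.1667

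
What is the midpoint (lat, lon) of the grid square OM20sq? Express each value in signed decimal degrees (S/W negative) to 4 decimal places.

30.6875, 105.5417

Field O=14, M=12: +14·20° lon, +12·10° lat → SW at lon 100°, lat 30°.
Square 2, 0: +2·2° lon, +0·1° lat → SW at lon 104°, lat 30°.
Subsquare s=18, q=16: +18·0.0833333° lon, +16·0.0416667° lat → SW at lon 105.5°, lat 30.6667°.
Cell spans 0.0833333° lon × 0.0416667° lat. Centre is SW corner plus half of each.
latitude 30.6875, longitude 105.5417.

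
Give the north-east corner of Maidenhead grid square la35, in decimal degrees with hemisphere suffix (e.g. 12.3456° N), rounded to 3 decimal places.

Field L=11, A=0: +11·20° lon, +0·10° lat → SW at lon 40°, lat -90°.
Square 3, 5: +3·2° lon, +5·1° lat → SW at lon 46°, lat -85°.
Cell spans 2° lon × 1° lat. NE corner is SW corner plus one full cell.
latitude 84.000° S, longitude 48.000° E.

84.000° S, 48.000° E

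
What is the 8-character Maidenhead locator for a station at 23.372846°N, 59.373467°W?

GL03hi59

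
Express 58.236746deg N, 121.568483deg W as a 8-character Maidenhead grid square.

CO98ff16

Add 180° to longitude and 90° to latitude: 58.43152, 148.23675.
Field: 58.43152/20 → 2 → C, 148.23675/10 → 14 → O; chars CO.
Square: 18.43152/2 → 9, 8.23675/1 → 8; chars 98.
Subsquare: 0.43152/0.0833333 → 5 → f, 0.23675/0.0416667 → 5 → f; chars ff.
Extended square: 0.01485/0.00833333 → 1, 0.02841/0.00416667 → 6; chars 16.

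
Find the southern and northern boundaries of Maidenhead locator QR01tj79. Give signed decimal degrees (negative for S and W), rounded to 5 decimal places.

81.41250, 81.41667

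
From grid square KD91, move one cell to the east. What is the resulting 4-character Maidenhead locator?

Longitude square 9; +1 → 10, wraps to 0, carry into field.
Longitude field K = 10; +1 → 11 = L.
The latitude characters are unchanged.

LD01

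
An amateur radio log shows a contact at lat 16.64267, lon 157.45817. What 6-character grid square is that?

QK86rp

Offset from 180°W / 90°S: lon 337.4582°, lat 106.6427°.
Field (20°×10°, letters A–R): lon ⌊337.4582/20⌋ = 16 → Q; lat ⌊106.6427/10⌋ = 10 → K.
Square (2°×1°, digits 0–9): lon ⌊17.4582/2⌋ = 8; lat ⌊6.6427/1⌋ = 6.
Subsquare (5′×2.5′, letters a–x): lon ⌊1.4582/0.0833333⌋ = 17 → r; lat ⌊0.6427/0.0416667⌋ = 15 → p.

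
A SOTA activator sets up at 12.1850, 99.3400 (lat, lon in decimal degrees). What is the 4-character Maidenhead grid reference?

NK92

Shift to the Maidenhead origin (180°W, 90°S): lon 279.34, lat 102.19.
Field: lon ⌊279.34/20⌋ = 13 → N; lat ⌊102.19/10⌋ = 10 → K.
Square: lon ⌊19.34/2⌋ = 9; lat ⌊2.19/1⌋ = 2.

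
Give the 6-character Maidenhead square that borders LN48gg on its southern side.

Latitude subsquare g = 6; −1 → 5 = f.
The longitude characters are unchanged.

LN48gf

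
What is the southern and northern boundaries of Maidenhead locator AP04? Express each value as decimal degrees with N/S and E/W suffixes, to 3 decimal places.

Field A=0, P=15: +0·20° lon, +15·10° lat → SW at lon -180°, lat 60°.
Square 0, 4: +0·2° lon, +4·1° lat → SW at lon -180°, lat 64°.
Cell spans 2° lon × 1° lat.
south 64.000° N, north 65.000° N.

64.000° N, 65.000° N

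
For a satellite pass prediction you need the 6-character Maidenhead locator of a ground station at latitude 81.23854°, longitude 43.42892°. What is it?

Add 180° to longitude and 90° to latitude: 223.4289, 171.2385.
Field: lon ⌊223.4289/20⌋ = 11 → L; lat ⌊171.2385/10⌋ = 17 → R.
Square: lon ⌊3.4289/2⌋ = 1; lat ⌊1.2385/1⌋ = 1.
Subsquare: lon ⌊1.4289/0.0833333⌋ = 17 → r; lat ⌊0.2385/0.0416667⌋ = 5 → f.

LR11rf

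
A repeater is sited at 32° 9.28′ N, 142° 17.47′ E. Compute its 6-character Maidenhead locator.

Add 180° to longitude and 90° to latitude: 322.2912, 122.1547.
Field: lon ⌊322.2912/20⌋ = 16 → Q; lat ⌊122.1547/10⌋ = 12 → M.
Square: lon ⌊2.2912/2⌋ = 1; lat ⌊2.1547/1⌋ = 2.
Subsquare: lon ⌊0.2912/0.0833333⌋ = 3 → d; lat ⌊0.1547/0.0416667⌋ = 3 → d.

QM12dd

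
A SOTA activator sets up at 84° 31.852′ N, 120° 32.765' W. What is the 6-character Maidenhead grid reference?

Offset from 180°W / 90°S: lon 59.4539°, lat 174.5309°.
Field (20°×10°, letters A–R): 59.4539/20 → 2 → C, 174.5309/10 → 17 → R; chars CR.
Square (2°×1°, digits 0–9): 19.4539/2 → 9, 4.5309/1 → 4; chars 94.
Subsquare (5′×2.5′, letters a–x): 1.4539/0.0833333 → 17 → r, 0.5309/0.0416667 → 12 → m; chars rm.

CR94rm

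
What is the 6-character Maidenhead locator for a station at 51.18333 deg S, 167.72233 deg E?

Offset from 180°W / 90°S: lon 347.7223°, lat 38.8167°.
Field: 347.7223/20 → 17 → R, 38.8167/10 → 3 → D; chars RD.
Square: 7.7223/2 → 3, 8.8167/1 → 8; chars 38.
Subsquare: 1.7223/0.0833333 → 20 → u, 0.8167/0.0416667 → 19 → t; chars ut.

RD38ut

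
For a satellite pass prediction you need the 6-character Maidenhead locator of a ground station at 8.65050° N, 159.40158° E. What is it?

Shift to the Maidenhead origin (180°W, 90°S): lon 339.4016, lat 98.6505.
Field: 339.4016/20 → 16 → Q, 98.6505/10 → 9 → J; chars QJ.
Square: 19.4016/2 → 9, 8.6505/1 → 8; chars 98.
Subsquare: 1.4016/0.0833333 → 16 → q, 0.6505/0.0416667 → 15 → p; chars qp.

QJ98qp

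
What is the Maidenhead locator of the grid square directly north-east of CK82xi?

CK92aj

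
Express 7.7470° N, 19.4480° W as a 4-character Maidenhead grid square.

IJ07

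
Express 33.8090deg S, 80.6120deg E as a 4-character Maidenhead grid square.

NF06

Add 180° to longitude and 90° to latitude: 260.61, 56.19.
Field (20°×10°, letters A–R): 260.61/20 → 13 → N, 56.19/10 → 5 → F; chars NF.
Square (2°×1°, digits 0–9): 0.61/2 → 0, 6.19/1 → 6; chars 06.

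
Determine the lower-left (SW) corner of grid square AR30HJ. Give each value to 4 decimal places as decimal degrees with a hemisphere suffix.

80.3750° N, 173.4167° W

Field A=0, R=17: +0·20° lon, +17·10° lat → SW at lon -180°, lat 80°.
Square 3, 0: +3·2° lon, +0·1° lat → SW at lon -174°, lat 80°.
Subsquare h=7, j=9: +7·0.0833333° lon, +9·0.0416667° lat → SW at lon -173.417°, lat 80.375°.
latitude 80.3750° N, longitude 173.4167° W.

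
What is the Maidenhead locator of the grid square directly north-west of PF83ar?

Longitude subsquare a = 0; −1 → -1, wraps to 23 = x, carry into square.
Longitude square 8; −1 → 7.
Latitude subsquare r = 17; +1 → 18 = s.

PF73xs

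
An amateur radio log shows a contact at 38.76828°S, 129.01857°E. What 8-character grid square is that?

PF41mf25

Add 180° to longitude and 90° to latitude: 309.01857, 51.23172.
Field (20°×10°, letters A–R): lon ⌊309.01857/20⌋ = 15 → P; lat ⌊51.23172/10⌋ = 5 → F.
Square (2°×1°, digits 0–9): lon ⌊9.01857/2⌋ = 4; lat ⌊1.23172/1⌋ = 1.
Subsquare (5′×2.5′, letters a–x): lon ⌊1.01857/0.0833333⌋ = 12 → m; lat ⌊0.23172/0.0416667⌋ = 5 → f.
Extended square (30″×15″, digits 0–9): lon ⌊0.01857/0.00833333⌋ = 2; lat ⌊0.02339/0.00416667⌋ = 5.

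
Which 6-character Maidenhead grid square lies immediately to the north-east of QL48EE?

QL48ff

Longitude subsquare e = 4; +1 → 5 = f.
Latitude subsquare e = 4; +1 → 5 = f.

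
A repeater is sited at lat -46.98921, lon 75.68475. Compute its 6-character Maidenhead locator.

ME73ua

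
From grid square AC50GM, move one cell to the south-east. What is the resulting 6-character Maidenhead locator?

AC50hl

Longitude subsquare g = 6; +1 → 7 = h.
Latitude subsquare m = 12; −1 → 11 = l.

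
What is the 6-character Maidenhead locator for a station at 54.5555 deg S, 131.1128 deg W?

CD45kk

Shift to the Maidenhead origin (180°W, 90°S): lon 48.8872, lat 35.4445.
Field (20°×10°, letters A–R): lon ⌊48.8872/20⌋ = 2 → C; lat ⌊35.4445/10⌋ = 3 → D.
Square (2°×1°, digits 0–9): lon ⌊8.8872/2⌋ = 4; lat ⌊5.4445/1⌋ = 5.
Subsquare (5′×2.5′, letters a–x): lon ⌊0.8872/0.0833333⌋ = 10 → k; lat ⌊0.4445/0.0416667⌋ = 10 → k.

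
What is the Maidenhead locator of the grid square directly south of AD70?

Latitude square 0; −1 → -1, wraps to 9, carry into field.
Latitude field D = 3; −1 → 2 = C.
The longitude characters are unchanged.

AC79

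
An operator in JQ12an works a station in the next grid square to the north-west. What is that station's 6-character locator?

JQ02xo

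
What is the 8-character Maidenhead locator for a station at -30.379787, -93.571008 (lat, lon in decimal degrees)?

EF39fo18

Offset from 180°W / 90°S: lon 86.42899°, lat 59.62021°.
Field: lon ⌊86.42899/20⌋ = 4 → E; lat ⌊59.62021/10⌋ = 5 → F.
Square: lon ⌊6.42899/2⌋ = 3; lat ⌊9.62021/1⌋ = 9.
Subsquare: lon ⌊0.42899/0.0833333⌋ = 5 → f; lat ⌊0.62021/0.0416667⌋ = 14 → o.
Extended square: lon ⌊0.01233/0.00833333⌋ = 1; lat ⌊0.03688/0.00416667⌋ = 8.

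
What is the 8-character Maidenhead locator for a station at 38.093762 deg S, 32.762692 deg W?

HF31ov87

Offset from 180°W / 90°S: lon 147.23731°, lat 51.90624°.
Field (20°×10°, letters A–R): 147.23731/20 → 7 → H, 51.90624/10 → 5 → F; chars HF.
Square (2°×1°, digits 0–9): 7.23731/2 → 3, 1.90624/1 → 1; chars 31.
Subsquare (5′×2.5′, letters a–x): 1.23731/0.0833333 → 14 → o, 0.90624/0.0416667 → 21 → v; chars ov.
Extended square (30″×15″, digits 0–9): 0.07064/0.00833333 → 8, 0.03124/0.00416667 → 7; chars 87.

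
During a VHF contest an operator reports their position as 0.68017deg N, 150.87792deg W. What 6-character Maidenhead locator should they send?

BJ40nq

Offset from 180°W / 90°S: lon 29.1221°, lat 90.6802°.
Field: 29.1221/20 → 1 → B, 90.6802/10 → 9 → J; chars BJ.
Square: 9.1221/2 → 4, 0.6802/1 → 0; chars 40.
Subsquare: 1.1221/0.0833333 → 13 → n, 0.6802/0.0416667 → 16 → q; chars nq.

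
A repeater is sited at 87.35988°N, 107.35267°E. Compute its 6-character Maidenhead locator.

OR37qi

Offset from 180°W / 90°S: lon 287.3527°, lat 177.3599°.
Field: lon ⌊287.3527/20⌋ = 14 → O; lat ⌊177.3599/10⌋ = 17 → R.
Square: lon ⌊7.3527/2⌋ = 3; lat ⌊7.3599/1⌋ = 7.
Subsquare: lon ⌊1.3527/0.0833333⌋ = 16 → q; lat ⌊0.3599/0.0416667⌋ = 8 → i.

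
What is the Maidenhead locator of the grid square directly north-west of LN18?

Longitude square 1; −1 → 0.
Latitude square 8; +1 → 9.

LN09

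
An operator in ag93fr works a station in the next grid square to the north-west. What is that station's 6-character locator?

AG93es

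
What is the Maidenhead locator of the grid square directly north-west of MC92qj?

MC92pk

Longitude subsquare q = 16; −1 → 15 = p.
Latitude subsquare j = 9; +1 → 10 = k.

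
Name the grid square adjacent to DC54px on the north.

DC55pa

Latitude subsquare x = 23; +1 → 24, wraps to 0 = a, carry into square.
Latitude square 4; +1 → 5.
The longitude characters are unchanged.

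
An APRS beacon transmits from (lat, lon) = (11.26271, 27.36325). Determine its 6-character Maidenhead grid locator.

Offset from 180°W / 90°S: lon 207.3632°, lat 101.2627°.
Field (20°×10°, letters A–R): 207.3632/20 → 10 → K, 101.2627/10 → 10 → K; chars KK.
Square (2°×1°, digits 0–9): 7.3632/2 → 3, 1.2627/1 → 1; chars 31.
Subsquare (5′×2.5′, letters a–x): 1.3632/0.0833333 → 16 → q, 0.2627/0.0416667 → 6 → g; chars qg.

KK31qg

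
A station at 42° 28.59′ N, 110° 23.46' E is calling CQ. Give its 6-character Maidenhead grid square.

ON52el

Shift to the Maidenhead origin (180°W, 90°S): lon 290.3910, lat 132.4765.
Field: lon ⌊290.3910/20⌋ = 14 → O; lat ⌊132.4765/10⌋ = 13 → N.
Square: lon ⌊10.3910/2⌋ = 5; lat ⌊2.4765/1⌋ = 2.
Subsquare: lon ⌊0.3910/0.0833333⌋ = 4 → e; lat ⌊0.4765/0.0416667⌋ = 11 → l.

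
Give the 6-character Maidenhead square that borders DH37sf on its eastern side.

DH37tf

Longitude subsquare s = 18; +1 → 19 = t.
The latitude characters are unchanged.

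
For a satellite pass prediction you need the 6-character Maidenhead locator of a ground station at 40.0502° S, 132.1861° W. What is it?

Shift to the Maidenhead origin (180°W, 90°S): lon 47.8139, lat 49.9498.
Field: lon ⌊47.8139/20⌋ = 2 → C; lat ⌊49.9498/10⌋ = 4 → E.
Square: lon ⌊7.8139/2⌋ = 3; lat ⌊9.9498/1⌋ = 9.
Subsquare: lon ⌊1.8139/0.0833333⌋ = 21 → v; lat ⌊0.9498/0.0416667⌋ = 22 → w.

CE39vw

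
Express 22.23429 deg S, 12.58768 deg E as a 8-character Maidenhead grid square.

JG67hs03

Shift to the Maidenhead origin (180°W, 90°S): lon 192.58768, lat 67.76571.
Field (20°×10°, letters A–R): 192.58768/20 → 9 → J, 67.76571/10 → 6 → G; chars JG.
Square (2°×1°, digits 0–9): 12.58768/2 → 6, 7.76571/1 → 7; chars 67.
Subsquare (5′×2.5′, letters a–x): 0.58768/0.0833333 → 7 → h, 0.76571/0.0416667 → 18 → s; chars hs.
Extended square (30″×15″, digits 0–9): 0.00435/0.00833333 → 0, 0.01571/0.00416667 → 3; chars 03.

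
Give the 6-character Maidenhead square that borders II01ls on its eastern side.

Longitude subsquare l = 11; +1 → 12 = m.
The latitude characters are unchanged.

II01ms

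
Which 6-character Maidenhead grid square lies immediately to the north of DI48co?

DI48cp

Latitude subsquare o = 14; +1 → 15 = p.
The longitude characters are unchanged.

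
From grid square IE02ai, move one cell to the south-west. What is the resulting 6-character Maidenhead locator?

Longitude subsquare a = 0; −1 → -1, wraps to 23 = x, carry into square.
Longitude square 0; −1 → -1, wraps to 9, carry into field.
Longitude field I = 8; −1 → 7 = H.
Latitude subsquare i = 8; −1 → 7 = h.

HE92xh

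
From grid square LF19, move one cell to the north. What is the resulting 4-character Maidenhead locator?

Latitude square 9; +1 → 10, wraps to 0, carry into field.
Latitude field F = 5; +1 → 6 = G.
The longitude characters are unchanged.

LG10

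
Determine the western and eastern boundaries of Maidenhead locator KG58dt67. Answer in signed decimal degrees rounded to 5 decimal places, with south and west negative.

30.30000, 30.30833

Field K=10, G=6: +10·20° lon, +6·10° lat → SW at lon 20°, lat -30°.
Square 5, 8: +5·2° lon, +8·1° lat → SW at lon 30°, lat -22°.
Subsquare d=3, t=19: +3·0.0833333° lon, +19·0.0416667° lat → SW at lon 30.25°, lat -21.2083°.
Extended square 6, 7: +6·0.00833333° lon, +7·0.00416667° lat → SW at lon 30.3°, lat -21.1792°.
Cell spans 0.00833333° lon × 0.00416667° lat.
west 30.30000, east 30.30833.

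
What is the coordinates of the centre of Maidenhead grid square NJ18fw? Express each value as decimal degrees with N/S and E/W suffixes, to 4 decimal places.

Field N=13, J=9: +13·20° lon, +9·10° lat → SW at lon 80°, lat 0°.
Square 1, 8: +1·2° lon, +8·1° lat → SW at lon 82°, lat 8°.
Subsquare f=5, w=22: +5·0.0833333° lon, +22·0.0416667° lat → SW at lon 82.4167°, lat 8.91667°.
Cell spans 0.0833333° lon × 0.0416667° lat. Centre is SW corner plus half of each.
latitude 8.9375° N, longitude 82.4583° E.

8.9375° N, 82.4583° E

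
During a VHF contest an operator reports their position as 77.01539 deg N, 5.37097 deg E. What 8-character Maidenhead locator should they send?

JQ27qa43

Shift to the Maidenhead origin (180°W, 90°S): lon 185.37097, lat 167.01539.
Field: 185.37097/20 → 9 → J, 167.01539/10 → 16 → Q; chars JQ.
Square: 5.37097/2 → 2, 7.01539/1 → 7; chars 27.
Subsquare: 1.37097/0.0833333 → 16 → q, 0.01539/0.0416667 → 0 → a; chars qa.
Extended square: 0.03764/0.00833333 → 4, 0.01539/0.00416667 → 3; chars 43.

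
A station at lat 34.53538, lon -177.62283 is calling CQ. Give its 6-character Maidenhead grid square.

AM14em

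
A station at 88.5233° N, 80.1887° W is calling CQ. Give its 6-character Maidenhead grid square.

ER98vm

Shift to the Maidenhead origin (180°W, 90°S): lon 99.8113, lat 178.5233.
Field: 99.8113/20 → 4 → E, 178.5233/10 → 17 → R; chars ER.
Square: 19.8113/2 → 9, 8.5233/1 → 8; chars 98.
Subsquare: 1.8113/0.0833333 → 21 → v, 0.5233/0.0416667 → 12 → m; chars vm.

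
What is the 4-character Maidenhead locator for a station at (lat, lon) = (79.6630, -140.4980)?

BQ99

Offset from 180°W / 90°S: lon 39.50°, lat 169.66°.
Field: lon ⌊39.50/20⌋ = 1 → B; lat ⌊169.66/10⌋ = 16 → Q.
Square: lon ⌊19.50/2⌋ = 9; lat ⌊9.66/1⌋ = 9.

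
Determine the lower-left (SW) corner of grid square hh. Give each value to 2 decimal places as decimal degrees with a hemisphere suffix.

Field H=7, H=7: +7·20° lon, +7·10° lat → SW at lon -40°, lat -20°.
latitude 20.00° S, longitude 40.00° W.

20.00° S, 40.00° W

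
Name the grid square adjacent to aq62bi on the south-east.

Longitude subsquare b = 1; +1 → 2 = c.
Latitude subsquare i = 8; −1 → 7 = h.

AQ62ch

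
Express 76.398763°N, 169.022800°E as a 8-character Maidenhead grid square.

RQ46mj25

Add 180° to longitude and 90° to latitude: 349.02280, 166.39876.
Field: lon ⌊349.02280/20⌋ = 17 → R; lat ⌊166.39876/10⌋ = 16 → Q.
Square: lon ⌊9.02280/2⌋ = 4; lat ⌊6.39876/1⌋ = 6.
Subsquare: lon ⌊1.02280/0.0833333⌋ = 12 → m; lat ⌊0.39876/0.0416667⌋ = 9 → j.
Extended square: lon ⌊0.02280/0.00833333⌋ = 2; lat ⌊0.02376/0.00416667⌋ = 5.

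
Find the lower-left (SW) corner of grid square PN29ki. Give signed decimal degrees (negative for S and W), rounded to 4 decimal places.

49.3333, 124.8333

Field P=15, N=13: +15·20° lon, +13·10° lat → SW at lon 120°, lat 40°.
Square 2, 9: +2·2° lon, +9·1° lat → SW at lon 124°, lat 49°.
Subsquare k=10, i=8: +10·0.0833333° lon, +8·0.0416667° lat → SW at lon 124.833°, lat 49.3333°.
latitude 49.3333, longitude 124.8333.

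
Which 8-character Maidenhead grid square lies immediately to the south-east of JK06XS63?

JK06xs72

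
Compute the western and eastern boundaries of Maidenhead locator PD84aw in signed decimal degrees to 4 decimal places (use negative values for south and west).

136.0000, 136.0833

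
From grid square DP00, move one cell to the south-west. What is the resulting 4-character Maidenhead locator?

CO99

Longitude square 0; −1 → -1, wraps to 9, carry into field.
Longitude field D = 3; −1 → 2 = C.
Latitude square 0; −1 → -1, wraps to 9, carry into field.
Latitude field P = 15; −1 → 14 = O.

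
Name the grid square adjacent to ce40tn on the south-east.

Longitude subsquare t = 19; +1 → 20 = u.
Latitude subsquare n = 13; −1 → 12 = m.

CE40um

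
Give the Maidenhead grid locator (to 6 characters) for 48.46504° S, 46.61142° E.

Offset from 180°W / 90°S: lon 226.6114°, lat 41.5350°.
Field: 226.6114/20 → 11 → L, 41.5350/10 → 4 → E; chars LE.
Square: 6.6114/2 → 3, 1.5350/1 → 1; chars 31.
Subsquare: 0.6114/0.0833333 → 7 → h, 0.5350/0.0416667 → 12 → m; chars hm.

LE31hm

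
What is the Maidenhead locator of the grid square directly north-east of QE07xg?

QE17ah

Longitude subsquare x = 23; +1 → 24, wraps to 0 = a, carry into square.
Longitude square 0; +1 → 1.
Latitude subsquare g = 6; +1 → 7 = h.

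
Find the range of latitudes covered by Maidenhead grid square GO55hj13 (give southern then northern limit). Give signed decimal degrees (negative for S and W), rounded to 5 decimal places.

55.38750, 55.39167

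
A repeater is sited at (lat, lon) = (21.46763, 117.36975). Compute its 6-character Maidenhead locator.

OL81ql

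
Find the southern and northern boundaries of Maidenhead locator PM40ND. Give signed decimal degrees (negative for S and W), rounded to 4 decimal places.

Field P=15, M=12: +15·20° lon, +12·10° lat → SW at lon 120°, lat 30°.
Square 4, 0: +4·2° lon, +0·1° lat → SW at lon 128°, lat 30°.
Subsquare n=13, d=3: +13·0.0833333° lon, +3·0.0416667° lat → SW at lon 129.083°, lat 30.125°.
Cell spans 0.0833333° lon × 0.0416667° lat.
south 30.1250, north 30.1667.

30.1250, 30.1667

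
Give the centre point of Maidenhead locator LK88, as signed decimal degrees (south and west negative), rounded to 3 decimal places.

18.500, 57.000

Field L=11, K=10: +11·20° lon, +10·10° lat → SW at lon 40°, lat 10°.
Square 8, 8: +8·2° lon, +8·1° lat → SW at lon 56°, lat 18°.
Cell spans 2° lon × 1° lat. Centre is SW corner plus half of each.
latitude 18.500, longitude 57.000.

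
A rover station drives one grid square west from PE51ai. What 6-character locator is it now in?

Longitude subsquare a = 0; −1 → -1, wraps to 23 = x, carry into square.
Longitude square 5; −1 → 4.
The latitude characters are unchanged.

PE41xi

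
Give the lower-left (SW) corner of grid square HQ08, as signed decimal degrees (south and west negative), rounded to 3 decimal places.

78.000, -40.000

Field H=7, Q=16: +7·20° lon, +16·10° lat → SW at lon -40°, lat 70°.
Square 0, 8: +0·2° lon, +8·1° lat → SW at lon -40°, lat 78°.
latitude 78.000, longitude -40.000.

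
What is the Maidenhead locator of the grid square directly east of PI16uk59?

Longitude extended square 5; +1 → 6.
The latitude characters are unchanged.

PI16uk69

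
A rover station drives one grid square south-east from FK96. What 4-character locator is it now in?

Longitude square 9; +1 → 10, wraps to 0, carry into field.
Longitude field F = 5; +1 → 6 = G.
Latitude square 6; −1 → 5.

GK05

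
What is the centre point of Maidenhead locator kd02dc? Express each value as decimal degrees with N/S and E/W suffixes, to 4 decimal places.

Field K=10, D=3: +10·20° lon, +3·10° lat → SW at lon 20°, lat -60°.
Square 0, 2: +0·2° lon, +2·1° lat → SW at lon 20°, lat -58°.
Subsquare d=3, c=2: +3·0.0833333° lon, +2·0.0416667° lat → SW at lon 20.25°, lat -57.9167°.
Cell spans 0.0833333° lon × 0.0416667° lat. Centre is SW corner plus half of each.
latitude 57.8958° S, longitude 20.2917° E.

57.8958° S, 20.2917° E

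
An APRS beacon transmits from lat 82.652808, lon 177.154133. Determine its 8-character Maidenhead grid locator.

RR82np86

Add 180° to longitude and 90° to latitude: 357.15413, 172.65281.
Field (20°×10°, letters A–R): lon ⌊357.15413/20⌋ = 17 → R; lat ⌊172.65281/10⌋ = 17 → R.
Square (2°×1°, digits 0–9): lon ⌊17.15413/2⌋ = 8; lat ⌊2.65281/1⌋ = 2.
Subsquare (5′×2.5′, letters a–x): lon ⌊1.15413/0.0833333⌋ = 13 → n; lat ⌊0.65281/0.0416667⌋ = 15 → p.
Extended square (30″×15″, digits 0–9): lon ⌊0.07080/0.00833333⌋ = 8; lat ⌊0.02781/0.00416667⌋ = 6.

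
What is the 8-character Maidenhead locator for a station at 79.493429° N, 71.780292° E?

Shift to the Maidenhead origin (180°W, 90°S): lon 251.78029, lat 169.49343.
Field: lon ⌊251.78029/20⌋ = 12 → M; lat ⌊169.49343/10⌋ = 16 → Q.
Square: lon ⌊11.78029/2⌋ = 5; lat ⌊9.49343/1⌋ = 9.
Subsquare: lon ⌊1.78029/0.0833333⌋ = 21 → v; lat ⌊0.49343/0.0416667⌋ = 11 → l.
Extended square: lon ⌊0.03029/0.00833333⌋ = 3; lat ⌊0.03510/0.00416667⌋ = 8.

MQ59vl38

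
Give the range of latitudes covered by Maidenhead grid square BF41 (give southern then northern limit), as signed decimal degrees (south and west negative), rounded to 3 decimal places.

-39.000, -38.000

Field B=1, F=5: +1·20° lon, +5·10° lat → SW at lon -160°, lat -40°.
Square 4, 1: +4·2° lon, +1·1° lat → SW at lon -152°, lat -39°.
Cell spans 2° lon × 1° lat.
south -39.000, north -38.000.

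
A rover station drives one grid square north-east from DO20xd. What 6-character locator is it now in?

DO30ae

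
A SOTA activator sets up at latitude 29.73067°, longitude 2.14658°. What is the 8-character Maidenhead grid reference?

Shift to the Maidenhead origin (180°W, 90°S): lon 182.14658, lat 119.73067.
Field: 182.14658/20 → 9 → J, 119.73067/10 → 11 → L; chars JL.
Square: 2.14658/2 → 1, 9.73067/1 → 9; chars 19.
Subsquare: 0.14658/0.0833333 → 1 → b, 0.73067/0.0416667 → 17 → r; chars br.
Extended square: 0.06325/0.00833333 → 7, 0.02234/0.00416667 → 5; chars 75.

JL19br75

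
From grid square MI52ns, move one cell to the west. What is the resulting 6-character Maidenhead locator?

MI52ms

Longitude subsquare n = 13; −1 → 12 = m.
The latitude characters are unchanged.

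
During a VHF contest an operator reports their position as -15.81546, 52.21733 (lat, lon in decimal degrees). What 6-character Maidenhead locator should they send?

Shift to the Maidenhead origin (180°W, 90°S): lon 232.2173, lat 74.1845.
Field: 232.2173/20 → 11 → L, 74.1845/10 → 7 → H; chars LH.
Square: 12.2173/2 → 6, 4.1845/1 → 4; chars 64.
Subsquare: 0.2173/0.0833333 → 2 → c, 0.1845/0.0416667 → 4 → e; chars ce.

LH64ce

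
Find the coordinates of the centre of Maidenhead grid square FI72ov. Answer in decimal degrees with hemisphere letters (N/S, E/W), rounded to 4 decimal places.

7.1042° S, 64.7917° W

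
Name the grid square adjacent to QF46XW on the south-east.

Longitude subsquare x = 23; +1 → 24, wraps to 0 = a, carry into square.
Longitude square 4; +1 → 5.
Latitude subsquare w = 22; −1 → 21 = v.

QF56av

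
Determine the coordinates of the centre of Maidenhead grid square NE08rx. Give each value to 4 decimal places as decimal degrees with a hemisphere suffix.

41.0208° S, 81.4583° E

Field N=13, E=4: +13·20° lon, +4·10° lat → SW at lon 80°, lat -50°.
Square 0, 8: +0·2° lon, +8·1° lat → SW at lon 80°, lat -42°.
Subsquare r=17, x=23: +17·0.0833333° lon, +23·0.0416667° lat → SW at lon 81.4167°, lat -41.0417°.
Cell spans 0.0833333° lon × 0.0416667° lat. Centre is SW corner plus half of each.
latitude 41.0208° S, longitude 81.4583° E.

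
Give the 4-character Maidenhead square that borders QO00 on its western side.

PO90

Longitude square 0; −1 → -1, wraps to 9, carry into field.
Longitude field Q = 16; −1 → 15 = P.
The latitude characters are unchanged.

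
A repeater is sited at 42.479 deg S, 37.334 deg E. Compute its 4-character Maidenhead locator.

Offset from 180°W / 90°S: lon 217.33°, lat 47.52°.
Field: lon ⌊217.33/20⌋ = 10 → K; lat ⌊47.52/10⌋ = 4 → E.
Square: lon ⌊17.33/2⌋ = 8; lat ⌊7.52/1⌋ = 7.

KE87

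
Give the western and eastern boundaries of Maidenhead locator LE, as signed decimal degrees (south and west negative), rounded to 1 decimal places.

40.0, 60.0

Field L=11, E=4: +11·20° lon, +4·10° lat → SW at lon 40°, lat -50°.
Cell spans 20° lon × 10° lat.
west 40.0, east 60.0.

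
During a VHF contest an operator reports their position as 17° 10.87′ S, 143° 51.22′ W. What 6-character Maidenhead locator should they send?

Shift to the Maidenhead origin (180°W, 90°S): lon 36.1463, lat 72.8188.
Field (20°×10°, letters A–R): lon ⌊36.1463/20⌋ = 1 → B; lat ⌊72.8188/10⌋ = 7 → H.
Square (2°×1°, digits 0–9): lon ⌊16.1463/2⌋ = 8; lat ⌊2.8188/1⌋ = 2.
Subsquare (5′×2.5′, letters a–x): lon ⌊0.1463/0.0833333⌋ = 1 → b; lat ⌊0.8188/0.0416667⌋ = 19 → t.

BH82bt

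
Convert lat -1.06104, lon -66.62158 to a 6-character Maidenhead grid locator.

FI68qw

Offset from 180°W / 90°S: lon 113.3784°, lat 88.9390°.
Field: lon ⌊113.3784/20⌋ = 5 → F; lat ⌊88.9390/10⌋ = 8 → I.
Square: lon ⌊13.3784/2⌋ = 6; lat ⌊8.9390/1⌋ = 8.
Subsquare: lon ⌊1.3784/0.0833333⌋ = 16 → q; lat ⌊0.9390/0.0416667⌋ = 22 → w.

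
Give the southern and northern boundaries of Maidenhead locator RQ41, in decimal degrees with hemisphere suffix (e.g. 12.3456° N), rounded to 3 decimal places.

71.000° N, 72.000° N

Field R=17, Q=16: +17·20° lon, +16·10° lat → SW at lon 160°, lat 70°.
Square 4, 1: +4·2° lon, +1·1° lat → SW at lon 168°, lat 71°.
Cell spans 2° lon × 1° lat.
south 71.000° N, north 72.000° N.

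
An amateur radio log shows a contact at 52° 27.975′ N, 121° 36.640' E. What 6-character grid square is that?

Offset from 180°W / 90°S: lon 301.6107°, lat 142.4663°.
Field: 301.6107/20 → 15 → P, 142.4663/10 → 14 → O; chars PO.
Square: 1.6107/2 → 0, 2.4663/1 → 2; chars 02.
Subsquare: 1.6107/0.0833333 → 19 → t, 0.4663/0.0416667 → 11 → l; chars tl.

PO02tl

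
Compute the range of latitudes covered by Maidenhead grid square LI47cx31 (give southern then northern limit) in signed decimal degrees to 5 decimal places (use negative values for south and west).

Field L=11, I=8: +11·20° lon, +8·10° lat → SW at lon 40°, lat -10°.
Square 4, 7: +4·2° lon, +7·1° lat → SW at lon 48°, lat -3°.
Subsquare c=2, x=23: +2·0.0833333° lon, +23·0.0416667° lat → SW at lon 48.1667°, lat -2.04167°.
Extended square 3, 1: +3·0.00833333° lon, +1·0.00416667° lat → SW at lon 48.1917°, lat -2.0375°.
Cell spans 0.00833333° lon × 0.00416667° lat.
south -2.03750, north -2.03333.

-2.03750, -2.03333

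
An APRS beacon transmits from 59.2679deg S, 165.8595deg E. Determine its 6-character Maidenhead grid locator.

RD20wr

Offset from 180°W / 90°S: lon 345.8595°, lat 30.7321°.
Field (20°×10°, letters A–R): lon ⌊345.8595/20⌋ = 17 → R; lat ⌊30.7321/10⌋ = 3 → D.
Square (2°×1°, digits 0–9): lon ⌊5.8595/2⌋ = 2; lat ⌊0.7321/1⌋ = 0.
Subsquare (5′×2.5′, letters a–x): lon ⌊1.8595/0.0833333⌋ = 22 → w; lat ⌊0.7321/0.0416667⌋ = 17 → r.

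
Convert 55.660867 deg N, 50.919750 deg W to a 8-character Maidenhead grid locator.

Offset from 180°W / 90°S: lon 129.08025°, lat 145.66087°.
Field (20°×10°, letters A–R): lon ⌊129.08025/20⌋ = 6 → G; lat ⌊145.66087/10⌋ = 14 → O.
Square (2°×1°, digits 0–9): lon ⌊9.08025/2⌋ = 4; lat ⌊5.66087/1⌋ = 5.
Subsquare (5′×2.5′, letters a–x): lon ⌊1.08025/0.0833333⌋ = 12 → m; lat ⌊0.66087/0.0416667⌋ = 15 → p.
Extended square (30″×15″, digits 0–9): lon ⌊0.08025/0.00833333⌋ = 9; lat ⌊0.03587/0.00416667⌋ = 8.

GO45mp98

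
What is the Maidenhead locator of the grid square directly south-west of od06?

ND95

Longitude square 0; −1 → -1, wraps to 9, carry into field.
Longitude field O = 14; −1 → 13 = N.
Latitude square 6; −1 → 5.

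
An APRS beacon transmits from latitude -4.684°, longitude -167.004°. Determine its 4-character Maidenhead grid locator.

AI65

Shift to the Maidenhead origin (180°W, 90°S): lon 13.00, lat 85.32.
Field: lon ⌊13.00/20⌋ = 0 → A; lat ⌊85.32/10⌋ = 8 → I.
Square: lon ⌊13.00/2⌋ = 6; lat ⌊5.32/1⌋ = 5.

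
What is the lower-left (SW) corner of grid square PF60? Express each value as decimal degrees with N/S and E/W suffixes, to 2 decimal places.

40.00° S, 132.00° E

Field P=15, F=5: +15·20° lon, +5·10° lat → SW at lon 120°, lat -40°.
Square 6, 0: +6·2° lon, +0·1° lat → SW at lon 132°, lat -40°.
latitude 40.00° S, longitude 132.00° E.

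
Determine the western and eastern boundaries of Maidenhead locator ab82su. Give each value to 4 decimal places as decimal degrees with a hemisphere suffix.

162.5000° W, 162.4167° W

Field A=0, B=1: +0·20° lon, +1·10° lat → SW at lon -180°, lat -80°.
Square 8, 2: +8·2° lon, +2·1° lat → SW at lon -164°, lat -78°.
Subsquare s=18, u=20: +18·0.0833333° lon, +20·0.0416667° lat → SW at lon -162.5°, lat -77.1667°.
Cell spans 0.0833333° lon × 0.0416667° lat.
west 162.5000° W, east 162.4167° W.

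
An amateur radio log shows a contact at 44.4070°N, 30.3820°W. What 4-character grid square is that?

HN44

Offset from 180°W / 90°S: lon 149.62°, lat 134.41°.
Field: lon ⌊149.62/20⌋ = 7 → H; lat ⌊134.41/10⌋ = 13 → N.
Square: lon ⌊9.62/2⌋ = 4; lat ⌊4.41/1⌋ = 4.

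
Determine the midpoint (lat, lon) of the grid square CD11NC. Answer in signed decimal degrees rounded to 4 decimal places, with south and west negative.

-58.8958, -136.8750

Field C=2, D=3: +2·20° lon, +3·10° lat → SW at lon -140°, lat -60°.
Square 1, 1: +1·2° lon, +1·1° lat → SW at lon -138°, lat -59°.
Subsquare n=13, c=2: +13·0.0833333° lon, +2·0.0416667° lat → SW at lon -136.917°, lat -58.9167°.
Cell spans 0.0833333° lon × 0.0416667° lat. Centre is SW corner plus half of each.
latitude -58.8958, longitude -136.8750.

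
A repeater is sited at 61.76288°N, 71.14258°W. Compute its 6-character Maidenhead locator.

FP41ks

Add 180° to longitude and 90° to latitude: 108.8574, 151.7629.
Field: lon ⌊108.8574/20⌋ = 5 → F; lat ⌊151.7629/10⌋ = 15 → P.
Square: lon ⌊8.8574/2⌋ = 4; lat ⌊1.7629/1⌋ = 1.
Subsquare: lon ⌊0.8574/0.0833333⌋ = 10 → k; lat ⌊0.7629/0.0416667⌋ = 18 → s.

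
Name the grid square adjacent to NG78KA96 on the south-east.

NG78la05

Longitude extended square 9; +1 → 10, wraps to 0, carry into subsquare.
Longitude subsquare k = 10; +1 → 11 = l.
Latitude extended square 6; −1 → 5.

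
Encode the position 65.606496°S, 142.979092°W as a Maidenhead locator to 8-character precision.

BC84mj24

Shift to the Maidenhead origin (180°W, 90°S): lon 37.02091, lat 24.39350.
Field: 37.02091/20 → 1 → B, 24.39350/10 → 2 → C; chars BC.
Square: 17.02091/2 → 8, 4.39350/1 → 4; chars 84.
Subsquare: 1.02091/0.0833333 → 12 → m, 0.39350/0.0416667 → 9 → j; chars mj.
Extended square: 0.02091/0.00833333 → 2, 0.01850/0.00416667 → 4; chars 24.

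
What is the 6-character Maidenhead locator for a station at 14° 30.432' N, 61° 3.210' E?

Add 180° to longitude and 90° to latitude: 241.0535, 104.5072.
Field: lon ⌊241.0535/20⌋ = 12 → M; lat ⌊104.5072/10⌋ = 10 → K.
Square: lon ⌊1.0535/2⌋ = 0; lat ⌊4.5072/1⌋ = 4.
Subsquare: lon ⌊1.0535/0.0833333⌋ = 12 → m; lat ⌊0.5072/0.0416667⌋ = 12 → m.

MK04mm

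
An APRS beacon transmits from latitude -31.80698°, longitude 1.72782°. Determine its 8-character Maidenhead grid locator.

JF08ue76

Add 180° to longitude and 90° to latitude: 181.72782, 58.19302.
Field (20°×10°, letters A–R): 181.72782/20 → 9 → J, 58.19302/10 → 5 → F; chars JF.
Square (2°×1°, digits 0–9): 1.72782/2 → 0, 8.19302/1 → 8; chars 08.
Subsquare (5′×2.5′, letters a–x): 1.72782/0.0833333 → 20 → u, 0.19302/0.0416667 → 4 → e; chars ue.
Extended square (30″×15″, digits 0–9): 0.06115/0.00833333 → 7, 0.02635/0.00416667 → 6; chars 76.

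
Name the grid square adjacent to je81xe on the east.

JE91ae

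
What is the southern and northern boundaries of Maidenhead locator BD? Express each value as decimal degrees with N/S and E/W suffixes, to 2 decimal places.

Field B=1, D=3: +1·20° lon, +3·10° lat → SW at lon -160°, lat -60°.
Cell spans 20° lon × 10° lat.
south 60.00° S, north 50.00° S.

60.00° S, 50.00° S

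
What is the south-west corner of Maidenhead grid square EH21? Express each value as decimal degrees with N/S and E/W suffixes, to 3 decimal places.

Field E=4, H=7: +4·20° lon, +7·10° lat → SW at lon -100°, lat -20°.
Square 2, 1: +2·2° lon, +1·1° lat → SW at lon -96°, lat -19°.
latitude 19.000° S, longitude 96.000° W.

19.000° S, 96.000° W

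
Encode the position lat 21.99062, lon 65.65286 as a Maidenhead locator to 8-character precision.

Add 180° to longitude and 90° to latitude: 245.65286, 111.99062.
Field: lon ⌊245.65286/20⌋ = 12 → M; lat ⌊111.99062/10⌋ = 11 → L.
Square: lon ⌊5.65286/2⌋ = 2; lat ⌊1.99062/1⌋ = 1.
Subsquare: lon ⌊1.65286/0.0833333⌋ = 19 → t; lat ⌊0.99062/0.0416667⌋ = 23 → x.
Extended square: lon ⌊0.06953/0.00833333⌋ = 8; lat ⌊0.03229/0.00416667⌋ = 7.

ML21tx87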